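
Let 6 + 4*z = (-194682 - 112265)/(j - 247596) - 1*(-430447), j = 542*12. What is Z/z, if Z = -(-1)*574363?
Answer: 553897297584/103776188519 ≈ 5.3374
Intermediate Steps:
j = 6504
Z = 574363 (Z = -1*(-574363) = 574363)
z = 103776188519/964368 (z = -3/2 + ((-194682 - 112265)/(6504 - 247596) - 1*(-430447))/4 = -3/2 + (-306947/(-241092) + 430447)/4 = -3/2 + (-306947*(-1/241092) + 430447)/4 = -3/2 + (306947/241092 + 430447)/4 = -3/2 + (1/4)*(103777635071/241092) = -3/2 + 103777635071/964368 = 103776188519/964368 ≈ 1.0761e+5)
Z/z = 574363/(103776188519/964368) = 574363*(964368/103776188519) = 553897297584/103776188519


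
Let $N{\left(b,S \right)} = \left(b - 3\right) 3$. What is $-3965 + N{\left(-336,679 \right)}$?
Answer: $-4982$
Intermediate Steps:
$N{\left(b,S \right)} = -9 + 3 b$ ($N{\left(b,S \right)} = \left(-3 + b\right) 3 = -9 + 3 b$)
$-3965 + N{\left(-336,679 \right)} = -3965 + \left(-9 + 3 \left(-336\right)\right) = -3965 - 1017 = -4982$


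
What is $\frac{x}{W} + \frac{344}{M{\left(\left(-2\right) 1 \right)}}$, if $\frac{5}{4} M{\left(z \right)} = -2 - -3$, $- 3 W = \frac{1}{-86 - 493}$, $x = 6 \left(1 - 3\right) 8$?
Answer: $-166322$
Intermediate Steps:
$x = -96$ ($x = 6 \left(-2\right) 8 = \left(-12\right) 8 = -96$)
$W = \frac{1}{1737}$ ($W = - \frac{1}{3 \left(-86 - 493\right)} = - \frac{1}{3 \left(-579\right)} = \left(- \frac{1}{3}\right) \left(- \frac{1}{579}\right) = \frac{1}{1737} \approx 0.00057571$)
$M{\left(z \right)} = \frac{4}{5}$ ($M{\left(z \right)} = \frac{4 \left(-2 - -3\right)}{5} = \frac{4 \left(-2 + 3\right)}{5} = \frac{4}{5} \cdot 1 = \frac{4}{5}$)
$\frac{x}{W} + \frac{344}{M{\left(\left(-2\right) 1 \right)}} = - 96 \frac{1}{\frac{1}{1737}} + \frac{344}{\frac{4}{5}} = \left(-96\right) 1737 + 344 \cdot \frac{5}{4} = -166752 + 430 = -166322$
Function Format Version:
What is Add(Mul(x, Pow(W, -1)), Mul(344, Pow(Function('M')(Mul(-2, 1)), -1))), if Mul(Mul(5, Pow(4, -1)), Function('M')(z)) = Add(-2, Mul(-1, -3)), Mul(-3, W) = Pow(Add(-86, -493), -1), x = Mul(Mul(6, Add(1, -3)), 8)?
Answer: -166322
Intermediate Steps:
x = -96 (x = Mul(Mul(6, -2), 8) = Mul(-12, 8) = -96)
W = Rational(1, 1737) (W = Mul(Rational(-1, 3), Pow(Add(-86, -493), -1)) = Mul(Rational(-1, 3), Pow(-579, -1)) = Mul(Rational(-1, 3), Rational(-1, 579)) = Rational(1, 1737) ≈ 0.00057571)
Function('M')(z) = Rational(4, 5) (Function('M')(z) = Mul(Rational(4, 5), Add(-2, Mul(-1, -3))) = Mul(Rational(4, 5), Add(-2, 3)) = Mul(Rational(4, 5), 1) = Rational(4, 5))
Add(Mul(x, Pow(W, -1)), Mul(344, Pow(Function('M')(Mul(-2, 1)), -1))) = Add(Mul(-96, Pow(Rational(1, 1737), -1)), Mul(344, Pow(Rational(4, 5), -1))) = Add(Mul(-96, 1737), Mul(344, Rational(5, 4))) = Add(-166752, 430) = -166322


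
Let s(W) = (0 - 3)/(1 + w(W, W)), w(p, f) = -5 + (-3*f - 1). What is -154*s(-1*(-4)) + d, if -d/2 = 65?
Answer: -2672/17 ≈ -157.18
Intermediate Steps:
d = -130 (d = -2*65 = -130)
w(p, f) = -6 - 3*f (w(p, f) = -5 + (-1 - 3*f) = -6 - 3*f)
s(W) = -3/(-5 - 3*W) (s(W) = (0 - 3)/(1 + (-6 - 3*W)) = -3/(-5 - 3*W))
-154*s(-1*(-4)) + d = -462/(5 + 3*(-1*(-4))) - 130 = -462/(5 + 3*4) - 130 = -462/(5 + 12) - 130 = -462/17 - 130 = -2672/17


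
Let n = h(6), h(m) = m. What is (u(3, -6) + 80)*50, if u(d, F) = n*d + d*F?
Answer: 4000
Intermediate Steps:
n = 6
u(d, F) = 6*d + F*d (u(d, F) = 6*d + d*F = 6*d + F*d)
(u(3, -6) + 80)*50 = (3*(6 - 6) + 80)*50 = (3*0 + 80)*50 = (0 + 80)*50 = 80*50 = 4000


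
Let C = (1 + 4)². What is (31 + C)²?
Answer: 3136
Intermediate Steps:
C = 25 (C = 5² = 25)
(31 + C)² = (31 + 25)² = 56² = 3136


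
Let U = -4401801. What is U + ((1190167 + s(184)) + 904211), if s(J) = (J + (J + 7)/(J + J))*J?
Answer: -4546943/2 ≈ -2.2735e+6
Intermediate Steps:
s(J) = J*(J + (7 + J)/(2*J)) (s(J) = (J + (7 + J)/((2*J)))*J = (J + (7 + J)*(1/(2*J)))*J = (J + (7 + J)/(2*J))*J = J*(J + (7 + J)/(2*J)))
U + ((1190167 + s(184)) + 904211) = -4401801 + ((1190167 + (7/2 + 184² + (½)*184)) + 904211) = -4401801 + ((1190167 + (7/2 + 33856 + 92)) + 904211) = -4401801 + ((1190167 + 67903/2) + 904211) = -4401801 + (2448237/2 + 904211) = -4401801 + 4256659/2 = -4546943/2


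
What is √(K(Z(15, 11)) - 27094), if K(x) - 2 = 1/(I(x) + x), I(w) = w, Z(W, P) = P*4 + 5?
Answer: I*√5310030/14 ≈ 164.6*I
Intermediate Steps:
Z(W, P) = 5 + 4*P (Z(W, P) = 4*P + 5 = 5 + 4*P)
K(x) = 2 + 1/(2*x) (K(x) = 2 + 1/(x + x) = 2 + 1/(2*x))
√(K(Z(15, 11)) - 27094) = √((2 + 1/(2*(5 + 4*11))) - 27094) = √((2 + 1/(2*(5 + 44))) - 27094) = √((2 + (½)/49) - 27094) = √((2 + (½)*(1/49)) - 27094) = √((2 + 1/98) - 27094) = √(197/98 - 27094) = √(-2655015/98) = I*√5310030/14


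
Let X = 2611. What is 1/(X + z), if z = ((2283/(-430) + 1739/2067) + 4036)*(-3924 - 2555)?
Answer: -888810/23213659530241 ≈ -3.8288e-8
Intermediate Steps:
z = -23215980213151/888810 (z = ((2283*(-1/430) + 1739*(1/2067)) + 4036)*(-6479) = ((-2283/430 + 1739/2067) + 4036)*(-6479) = (-3971191/888810 + 4036)*(-6479) = (3583265969/888810)*(-6479) = -23215980213151/888810 ≈ -2.6120e+7)
1/(X + z) = 1/(2611 - 23215980213151/888810) = 1/(-23213659530241/888810) = -888810/23213659530241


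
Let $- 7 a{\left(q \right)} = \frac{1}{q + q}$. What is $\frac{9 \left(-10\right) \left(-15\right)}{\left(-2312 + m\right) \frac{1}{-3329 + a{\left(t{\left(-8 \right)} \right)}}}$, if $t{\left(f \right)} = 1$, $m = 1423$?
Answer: $\frac{31459725}{6223} \approx 5055.4$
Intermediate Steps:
$a{\left(q \right)} = - \frac{1}{14 q}$ ($a{\left(q \right)} = - \frac{1}{7 \left(q + q\right)} = - \frac{1}{7 \cdot 2 q} = - \frac{\frac{1}{2} \frac{1}{q}}{7} = - \frac{1}{14 q}$)
$\frac{9 \left(-10\right) \left(-15\right)}{\left(-2312 + m\right) \frac{1}{-3329 + a{\left(t{\left(-8 \right)} \right)}}} = \frac{9 \left(-10\right) \left(-15\right)}{\left(-2312 + 1423\right) \frac{1}{-3329 - \frac{1}{14 \cdot 1}}} = \frac{\left(-90\right) \left(-15\right)}{\left(-889\right) \frac{1}{-3329 - \frac{1}{14}}} = \frac{1350}{\left(-889\right) \frac{1}{-3329 - \frac{1}{14}}} = \frac{1350}{\left(-889\right) \frac{1}{- \frac{46607}{14}}} = \frac{1350}{\left(-889\right) \left(- \frac{14}{46607}\right)} = \frac{1350}{\frac{12446}{46607}} = 1350 \cdot \frac{46607}{12446} = \frac{31459725}{6223}$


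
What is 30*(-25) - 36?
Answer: -786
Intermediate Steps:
30*(-25) - 36 = -750 - 36 = -786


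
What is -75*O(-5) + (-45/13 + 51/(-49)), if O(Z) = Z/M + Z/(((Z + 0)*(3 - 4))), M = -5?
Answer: -2868/637 ≈ -4.5024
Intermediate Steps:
O(Z) = -1 - Z/5 (O(Z) = Z/(-5) + Z/(((Z + 0)*(3 - 4))) = Z*(-1/5) + Z/((Z*(-1))) = -Z/5 + Z/((-Z)) = -Z/5 + Z*(-1/Z) = -Z/5 - 1 = -1 - Z/5)
-75*O(-5) + (-45/13 + 51/(-49)) = -75*(-1 - 1/5*(-5)) + (-45/13 + 51/(-49)) = -75*(-1 + 1) + (-45*1/13 + 51*(-1/49)) = -75*0 + (-45/13 - 51/49) = 0 - 2868/637 = -2868/637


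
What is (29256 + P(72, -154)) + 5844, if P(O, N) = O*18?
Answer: 36396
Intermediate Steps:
P(O, N) = 18*O
(29256 + P(72, -154)) + 5844 = (29256 + 18*72) + 5844 = (29256 + 1296) + 5844 = 30552 + 5844 = 36396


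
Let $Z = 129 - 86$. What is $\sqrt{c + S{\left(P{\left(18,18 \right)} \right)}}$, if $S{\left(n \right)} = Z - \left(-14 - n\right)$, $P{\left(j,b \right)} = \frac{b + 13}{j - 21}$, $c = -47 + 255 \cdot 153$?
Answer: $\frac{2 \sqrt{87783}}{3} \approx 197.52$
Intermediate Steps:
$c = 38968$ ($c = -47 + 39015 = 38968$)
$Z = 43$
$P{\left(j,b \right)} = \frac{13 + b}{-21 + j}$
$S{\left(n \right)} = 57 + n$ ($S{\left(n \right)} = 43 - \left(-14 - n\right) = 43 + \left(14 + n\right) = 57 + n$)
$\sqrt{c + S{\left(P{\left(18,18 \right)} \right)}} = \sqrt{38968 + \left(57 + \frac{13 + 18}{-21 + 18}\right)} = \sqrt{38968 + \left(57 + \frac{1}{-3} \cdot 31\right)} = \sqrt{38968 + \left(57 - \frac{31}{3}\right)} = \sqrt{38968 + \frac{140}{3}} = \sqrt{\frac{117044}{3}} = \frac{2 \sqrt{87783}}{3}$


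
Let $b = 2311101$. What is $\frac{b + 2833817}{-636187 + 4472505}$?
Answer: $\frac{2572459}{1918159} \approx 1.3411$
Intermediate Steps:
$\frac{b + 2833817}{-636187 + 4472505} = \frac{2311101 + 2833817}{-636187 + 4472505} = \frac{5144918}{3836318} = 5144918 \cdot \frac{1}{3836318} = \frac{2572459}{1918159}$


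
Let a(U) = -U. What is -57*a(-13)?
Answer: -741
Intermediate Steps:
-57*a(-13) = -(-57)*(-13) = -57*13 = -741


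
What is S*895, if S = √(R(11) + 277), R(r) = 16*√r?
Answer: 895*√(277 + 16*√11) ≈ 16260.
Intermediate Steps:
S = √(277 + 16*√11) (S = √(16*√11 + 277) = √(277 + 16*√11) ≈ 18.168)
S*895 = √(277 + 16*√11)*895 = 895*√(277 + 16*√11)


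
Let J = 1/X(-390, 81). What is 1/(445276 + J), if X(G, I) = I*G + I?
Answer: 31509/14030201483 ≈ 2.2458e-6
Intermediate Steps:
X(G, I) = I + G*I (X(G, I) = G*I + I = I + G*I)
J = -1/31509 (J = 1/(81*(1 - 390)) = 1/(81*(-389)) = 1/(-31509) = -1/31509 ≈ -3.1737e-5)
1/(445276 + J) = 1/(445276 - 1/31509) = 1/(14030201483/31509) = 31509/14030201483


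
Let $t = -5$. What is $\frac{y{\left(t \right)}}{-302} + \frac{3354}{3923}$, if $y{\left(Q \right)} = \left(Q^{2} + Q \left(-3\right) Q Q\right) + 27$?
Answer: $- \frac{662213}{1184746} \approx -0.55895$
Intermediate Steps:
$y{\left(Q \right)} = 27 + Q^{2} - 3 Q^{3}$ ($y{\left(Q \right)} = \left(Q^{2} + - 3 Q Q Q\right) + 27 = \left(Q^{2} + - 3 Q^{2} Q\right) + 27 = \left(Q^{2} - 3 Q^{3}\right) + 27 = 27 + Q^{2} - 3 Q^{3}$)
$\frac{y{\left(t \right)}}{-302} + \frac{3354}{3923} = \frac{27 + \left(-5\right)^{2} - 3 \left(-5\right)^{3}}{-302} + \frac{3354}{3923} = \left(27 + 25 - -375\right) \left(- \frac{1}{302}\right) + 3354 \cdot \frac{1}{3923} = \left(27 + 25 + 375\right) \left(- \frac{1}{302}\right) + \frac{3354}{3923} = 427 \left(- \frac{1}{302}\right) + \frac{3354}{3923} = - \frac{427}{302} + \frac{3354}{3923} = - \frac{662213}{1184746}$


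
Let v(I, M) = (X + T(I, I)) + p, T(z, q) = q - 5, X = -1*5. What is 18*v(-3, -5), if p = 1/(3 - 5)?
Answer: -243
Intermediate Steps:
X = -5
p = -1/2 (p = 1/(-2) = -1/2 ≈ -0.50000)
T(z, q) = -5 + q
v(I, M) = -21/2 + I (v(I, M) = (-5 + (-5 + I)) - 1/2 = (-10 + I) - 1/2 = -21/2 + I)
18*v(-3, -5) = 18*(-21/2 - 3) = 18*(-27/2) = -243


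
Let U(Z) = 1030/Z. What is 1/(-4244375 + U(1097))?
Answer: -1097/4656078345 ≈ -2.3561e-7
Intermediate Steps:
1/(-4244375 + U(1097)) = 1/(-4244375 + 1030/1097) = 1/(-4656078345/1097) = -1097/4656078345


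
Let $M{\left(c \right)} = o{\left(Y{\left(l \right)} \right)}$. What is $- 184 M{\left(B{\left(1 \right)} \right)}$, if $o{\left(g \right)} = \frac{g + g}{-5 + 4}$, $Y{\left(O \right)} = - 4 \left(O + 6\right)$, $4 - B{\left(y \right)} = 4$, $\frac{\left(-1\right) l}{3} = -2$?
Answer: $-17664$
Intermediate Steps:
$l = 6$ ($l = \left(-3\right) \left(-2\right) = 6$)
$B{\left(y \right)} = 0$ ($B{\left(y \right)} = 4 - 4 = 0$)
$Y{\left(O \right)} = -24 - 4 O$ ($Y{\left(O \right)} = - 4 \left(6 + O\right) = -24 - 4 O$)
$o{\left(g \right)} = - 2 g$ ($o{\left(g \right)} = \frac{2 g}{-1} = 2 g \left(-1\right) = - 2 g$)
$M{\left(c \right)} = 96$ ($M{\left(c \right)} = - 2 \left(-24 - 24\right) = \left(-2\right) \left(-48\right) = 96$)
$- 184 M{\left(B{\left(1 \right)} \right)} = \left(-184\right) 96 = -17664$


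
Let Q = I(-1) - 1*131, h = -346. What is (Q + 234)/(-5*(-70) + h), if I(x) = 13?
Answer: 29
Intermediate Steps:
Q = -118 (Q = 13 - 1*131 = 13 - 131 = -118)
(Q + 234)/(-5*(-70) + h) = (-118 + 234)/(-5*(-70) - 346) = 116/(350 - 346) = 116/4 = 116*(¼) = 29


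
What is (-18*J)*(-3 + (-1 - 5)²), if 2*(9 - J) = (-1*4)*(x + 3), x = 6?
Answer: -16038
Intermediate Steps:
J = 27 (J = 9 - (-1*4)*(6 + 3)/2 = 9 - (-2)*9 = 9 - ½*(-36) = 9 + 18 = 27)
(-18*J)*(-3 + (-1 - 5)²) = (-18*27)*(-3 + (-1 - 5)²) = -486*(-3 + (-6)²) = -486*(-3 + 36) = -486*33 = -16038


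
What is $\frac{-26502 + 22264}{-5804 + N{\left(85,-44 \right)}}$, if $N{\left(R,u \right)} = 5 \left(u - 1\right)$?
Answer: $\frac{4238}{6029} \approx 0.70294$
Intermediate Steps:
$N{\left(R,u \right)} = -5 + 5 u$ ($N{\left(R,u \right)} = 5 \left(-1 + u\right) = -5 + 5 u$)
$\frac{-26502 + 22264}{-5804 + N{\left(85,-44 \right)}} = \frac{-26502 + 22264}{-5804 + \left(-5 + 5 \left(-44\right)\right)} = - \frac{4238}{-5804 - 225} = - \frac{4238}{-6029} = \left(-4238\right) \left(- \frac{1}{6029}\right) = \frac{4238}{6029}$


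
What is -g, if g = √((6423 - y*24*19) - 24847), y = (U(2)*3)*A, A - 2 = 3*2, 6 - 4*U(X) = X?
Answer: -2*I*√7342 ≈ -171.37*I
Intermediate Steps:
U(X) = 3/2 - X/4
A = 8 (A = 2 + 3*2 = 2 + 6 = 8)
y = 24 (y = ((3/2 - ¼*2)*3)*8 = ((3/2 - ½)*3)*8 = (1*3)*8 = 3*8 = 24)
g = 2*I*√7342 (g = √((6423 - 24*24*19) - 24847) = √((6423 - 576*19) - 24847) = √((6423 - 1*10944) - 24847) = √((6423 - 10944) - 24847) = √(-4521 - 24847) = √(-29368) = 2*I*√7342 ≈ 171.37*I)
-g = -2*I*√7342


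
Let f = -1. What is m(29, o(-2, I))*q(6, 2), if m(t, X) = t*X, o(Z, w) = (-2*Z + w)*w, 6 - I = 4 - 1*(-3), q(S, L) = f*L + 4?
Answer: -174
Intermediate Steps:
q(S, L) = 4 - L (q(S, L) = -L + 4 = 4 - L)
I = -1 (I = 6 - (4 - 1*(-3)) = 6 - (4 + 3) = 6 - 1*7 = 6 - 7 = -1)
o(Z, w) = w*(w - 2*Z) (o(Z, w) = (w - 2*Z)*w = w*(w - 2*Z))
m(t, X) = X*t
m(29, o(-2, I))*q(6, 2) = (-(-1 - 2*(-2))*29)*(4 - 1*2) = (-(-1 + 4)*29)*(4 - 2) = (-1*3*29)*2 = -3*29*2 = -87*2 = -174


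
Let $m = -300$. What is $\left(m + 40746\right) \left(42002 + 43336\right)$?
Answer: $3451580748$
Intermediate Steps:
$\left(m + 40746\right) \left(42002 + 43336\right) = \left(-300 + 40746\right) \left(42002 + 43336\right) = 40446 \cdot 85338 = 3451580748$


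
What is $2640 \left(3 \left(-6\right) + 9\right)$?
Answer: $-23760$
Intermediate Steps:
$2640 \left(3 \left(-6\right) + 9\right) = 2640 \left(-18 + 9\right) = 2640 \left(-9\right) = -23760$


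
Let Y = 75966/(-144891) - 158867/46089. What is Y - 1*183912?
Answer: -136463225006351/741986811 ≈ -1.8392e+5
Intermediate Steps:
Y = -2946621719/741986811 (Y = 75966*(-1/144891) - 158867*1/46089 = -25322/48297 - 158867/46089 = -2946621719/741986811 ≈ -3.9713)
Y - 1*183912 = -2946621719/741986811 - 1*183912 = -2946621719/741986811 - 183912 = -136463225006351/741986811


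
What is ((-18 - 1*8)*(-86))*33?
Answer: 73788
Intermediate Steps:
((-18 - 1*8)*(-86))*33 = ((-18 - 8)*(-86))*33 = -26*(-86)*33 = 2236*33 = 73788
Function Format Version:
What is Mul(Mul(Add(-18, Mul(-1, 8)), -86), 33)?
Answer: 73788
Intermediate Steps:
Mul(Mul(Add(-18, Mul(-1, 8)), -86), 33) = Mul(Mul(Add(-18, -8), -86), 33) = Mul(Mul(-26, -86), 33) = Mul(2236, 33) = 73788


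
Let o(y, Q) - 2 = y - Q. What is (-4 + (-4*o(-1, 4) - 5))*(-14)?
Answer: -42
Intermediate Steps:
o(y, Q) = 2 + y - Q (o(y, Q) = 2 + (y - Q) = 2 + y - Q)
(-4 + (-4*o(-1, 4) - 5))*(-14) = (-4 + (-4*(2 - 1 - 1*4) - 5))*(-14) = (-4 + (-4*(2 - 1 - 4) - 5))*(-14) = (-4 + (-4*(-3) - 5))*(-14) = (-4 + (12 - 5))*(-14) = (-4 + 7)*(-14) = 3*(-14) = -42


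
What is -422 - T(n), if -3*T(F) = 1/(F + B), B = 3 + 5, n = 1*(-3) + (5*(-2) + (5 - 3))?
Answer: -3799/9 ≈ -422.11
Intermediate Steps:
n = -11 (n = -3 + (-10 + 2) = -3 - 8 = -11)
B = 8
T(F) = -1/(3*(8 + F)) (T(F) = -1/(3*(F + 8)) = -1/(3*(8 + F)))
-422 - T(n) = -422 - (-1)/(24 + 3*(-11)) = -422 - (-1)/(24 - 33) = -422 - (-1)/(-9) = -422 - (-1)*(-1)/9 = -422 - 1*⅑ = -422 - ⅑ = -3799/9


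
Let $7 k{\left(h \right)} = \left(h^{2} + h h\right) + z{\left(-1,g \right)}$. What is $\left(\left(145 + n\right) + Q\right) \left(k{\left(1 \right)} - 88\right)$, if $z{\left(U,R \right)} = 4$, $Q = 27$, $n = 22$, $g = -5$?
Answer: $- \frac{118340}{7} \approx -16906.0$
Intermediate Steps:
$k{\left(h \right)} = \frac{4}{7} + \frac{2 h^{2}}{7}$ ($k{\left(h \right)} = \frac{\left(h^{2} + h h\right) + 4}{7} = \frac{\left(h^{2} + h^{2}\right) + 4}{7} = \frac{2 h^{2} + 4}{7} = \frac{4 + 2 h^{2}}{7} = \frac{4}{7} + \frac{2 h^{2}}{7}$)
$\left(\left(145 + n\right) + Q\right) \left(k{\left(1 \right)} - 88\right) = \left(\left(145 + 22\right) + 27\right) \left(\left(\frac{4}{7} + \frac{2 \cdot 1^{2}}{7}\right) - 88\right) = \left(167 + 27\right) \left(\left(\frac{4}{7} + \frac{2}{7} \cdot 1\right) - 88\right) = 194 \left(\left(\frac{4}{7} + \frac{2}{7}\right) - 88\right) = 194 \left(\frac{6}{7} - 88\right) = 194 \left(- \frac{610}{7}\right) = - \frac{118340}{7}$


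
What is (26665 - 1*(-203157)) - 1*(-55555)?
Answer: 285377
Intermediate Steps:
(26665 - 1*(-203157)) - 1*(-55555) = (26665 + 203157) + 55555 = 229822 + 55555 = 285377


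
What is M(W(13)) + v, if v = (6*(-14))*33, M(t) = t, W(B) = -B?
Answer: -2785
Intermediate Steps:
v = -2772 (v = -84*33 = -2772)
M(W(13)) + v = -1*13 - 2772 = -13 - 2772 = -2785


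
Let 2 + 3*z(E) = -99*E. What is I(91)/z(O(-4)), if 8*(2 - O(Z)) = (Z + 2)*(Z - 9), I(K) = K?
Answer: 1092/487 ≈ 2.2423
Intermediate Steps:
O(Z) = 2 - (-9 + Z)*(2 + Z)/8 (O(Z) = 2 - (Z + 2)*(Z - 9)/8 = 2 - (2 + Z)*(-9 + Z)/8 = 2 - (-9 + Z)*(2 + Z)/8)
z(E) = -⅔ - 33*E (z(E) = -⅔ + (-99*E)/3 = -⅔ - 33*E)
I(91)/z(O(-4)) = 91/(-⅔ - 33*(17/4 - ⅛*(-4)² + (7/8)*(-4))) = 91/(-⅔ - 33*(17/4 - ⅛*16 - 7/2)) = 91/(-⅔ - 33*(17/4 - 2 - 7/2)) = 91/(-⅔ - 33*(-5/4)) = 91/(-⅔ + 165/4) = 91/(487/12) = 91*(12/487) = 1092/487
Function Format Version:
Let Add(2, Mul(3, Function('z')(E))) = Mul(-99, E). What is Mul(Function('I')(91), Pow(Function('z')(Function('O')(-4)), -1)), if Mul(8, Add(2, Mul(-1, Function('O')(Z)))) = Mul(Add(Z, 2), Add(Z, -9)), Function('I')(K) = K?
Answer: Rational(1092, 487) ≈ 2.2423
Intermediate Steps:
Function('O')(Z) = Add(2, Mul(Rational(-1, 8), Add(-9, Z), Add(2, Z))) (Function('O')(Z) = Add(2, Mul(Rational(-1, 8), Mul(Add(Z, 2), Add(Z, -9)))) = Add(2, Mul(Rational(-1, 8), Mul(Add(2, Z), Add(-9, Z)))) = Add(2, Mul(Rational(-1, 8), Mul(Add(-9, Z), Add(2, Z)))) = Add(2, Mul(Rational(-1, 8), Add(-9, Z), Add(2, Z))))
Function('z')(E) = Add(Rational(-2, 3), Mul(-33, E)) (Function('z')(E) = Add(Rational(-2, 3), Mul(Rational(1, 3), Mul(-99, E))) = Add(Rational(-2, 3), Mul(-33, E)))
Mul(Function('I')(91), Pow(Function('z')(Function('O')(-4)), -1)) = Mul(91, Pow(Add(Rational(-2, 3), Mul(-33, Add(Rational(17, 4), Mul(Rational(-1, 8), Pow(-4, 2)), Mul(Rational(7, 8), -4)))), -1)) = Mul(91, Pow(Add(Rational(-2, 3), Mul(-33, Add(Rational(17, 4), Mul(Rational(-1, 8), 16), Rational(-7, 2)))), -1)) = Mul(91, Pow(Add(Rational(-2, 3), Mul(-33, Add(Rational(17, 4), -2, Rational(-7, 2)))), -1)) = Mul(91, Pow(Add(Rational(-2, 3), Mul(-33, Rational(-5, 4))), -1)) = Mul(91, Pow(Add(Rational(-2, 3), Rational(165, 4)), -1)) = Mul(91, Pow(Rational(487, 12), -1)) = Mul(91, Rational(12, 487)) = Rational(1092, 487)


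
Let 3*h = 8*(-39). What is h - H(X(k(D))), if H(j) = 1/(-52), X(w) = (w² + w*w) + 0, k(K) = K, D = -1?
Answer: -5407/52 ≈ -103.98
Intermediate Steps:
X(w) = 2*w² (X(w) = (w² + w²) + 0 = 2*w² + 0 = 2*w²)
H(j) = -1/52
h = -104 (h = (8*(-39))/3 = (⅓)*(-312) = -104)
h - H(X(k(D))) = -104 - 1*(-1/52) = -104 + 1/52 = -5407/52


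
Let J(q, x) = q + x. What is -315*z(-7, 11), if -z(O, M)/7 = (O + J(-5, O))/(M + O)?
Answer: -41895/4 ≈ -10474.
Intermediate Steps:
z(O, M) = -7*(-5 + 2*O)/(M + O) (z(O, M) = -7*(O + (-5 + O))/(M + O) = -7*(-5 + 2*O)/(M + O))
-315*z(-7, 11) = -2205*(5 - 2*(-7))/(11 - 7) = -2205*(5 + 14)/4 = -2205*19/4 = -315*133/4 = -41895/4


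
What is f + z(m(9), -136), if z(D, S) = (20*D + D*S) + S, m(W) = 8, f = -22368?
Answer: -23432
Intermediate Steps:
z(D, S) = S + 20*D + D*S
f + z(m(9), -136) = -22368 + (-136 + 20*8 + 8*(-136)) = -22368 + (-136 + 160 - 1088) = -22368 - 1064 = -23432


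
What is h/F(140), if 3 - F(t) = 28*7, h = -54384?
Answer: 54384/193 ≈ 281.78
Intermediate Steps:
F(t) = -193 (F(t) = 3 - 28*7 = 3 - 1*196 = 3 - 196 = -193)
h/F(140) = -54384/(-193) = -54384*(-1/193) = 54384/193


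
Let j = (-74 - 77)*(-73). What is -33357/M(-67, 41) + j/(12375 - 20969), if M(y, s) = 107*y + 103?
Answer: 52195385/15181301 ≈ 3.4381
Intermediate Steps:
j = 11023 (j = -151*(-73) = 11023)
M(y, s) = 103 + 107*y
-33357/M(-67, 41) + j/(12375 - 20969) = -33357/(103 + 107*(-67)) + 11023/(12375 - 20969) = -33357/(103 - 7169) + 11023/(-8594) = -33357/(-7066) + 11023*(-1/8594) = -33357*(-1/7066) - 11023/8594 = 33357/7066 - 11023/8594 = 52195385/15181301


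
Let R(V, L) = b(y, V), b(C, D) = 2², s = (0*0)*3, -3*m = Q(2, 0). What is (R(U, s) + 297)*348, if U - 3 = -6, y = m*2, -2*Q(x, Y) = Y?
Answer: 104748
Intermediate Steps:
Q(x, Y) = -Y/2
m = 0 (m = -(-1)*0/6 = -⅓*0 = 0)
s = 0 (s = 0*3 = 0)
y = 0 (y = 0*2 = 0)
b(C, D) = 4
U = -3 (U = 3 - 6 = -3)
R(V, L) = 4
(R(U, s) + 297)*348 = (4 + 297)*348 = 301*348 = 104748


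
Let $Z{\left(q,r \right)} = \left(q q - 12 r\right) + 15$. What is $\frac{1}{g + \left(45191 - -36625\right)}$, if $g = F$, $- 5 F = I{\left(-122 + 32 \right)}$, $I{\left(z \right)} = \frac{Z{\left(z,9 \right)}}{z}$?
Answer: $\frac{150}{12275069} \approx 1.222 \cdot 10^{-5}$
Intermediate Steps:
$Z{\left(q,r \right)} = 15 + q^{2} - 12 r$ ($Z{\left(q,r \right)} = \left(q^{2} - 12 r\right) + 15 = 15 + q^{2} - 12 r$)
$I{\left(z \right)} = \frac{-93 + z^{2}}{z}$ ($I{\left(z \right)} = \frac{15 + z^{2} - 108}{z} = \frac{-93 + z^{2}}{z}$)
$F = \frac{2669}{150}$ ($F = - \frac{\left(-122 + 32\right) - \frac{93}{-122 + 32}}{5} = - \frac{-90 - \frac{93}{-90}}{5} = - \frac{-90 - - \frac{31}{30}}{5} = - \frac{-90 + \frac{31}{30}}{5} = \left(- \frac{1}{5}\right) \left(- \frac{2669}{30}\right) = \frac{2669}{150} \approx 17.793$)
$g = \frac{2669}{150} \approx 17.793$
$\frac{1}{g + \left(45191 - -36625\right)} = \frac{1}{\frac{2669}{150} + \left(45191 - -36625\right)} = \frac{1}{\frac{2669}{150} + \left(45191 + 36625\right)} = \frac{1}{\frac{2669}{150} + 81816} = \frac{1}{\frac{12275069}{150}} = \frac{150}{12275069}$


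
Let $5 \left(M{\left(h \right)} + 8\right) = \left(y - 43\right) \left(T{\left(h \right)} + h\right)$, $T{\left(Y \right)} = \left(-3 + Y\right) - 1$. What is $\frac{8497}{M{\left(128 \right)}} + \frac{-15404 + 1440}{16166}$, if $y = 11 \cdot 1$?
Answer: $- \frac{399988383}{65504632} \approx -6.1063$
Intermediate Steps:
$y = 11$
$T{\left(Y \right)} = -4 + Y$
$M{\left(h \right)} = \frac{88}{5} - \frac{64 h}{5}$ ($M{\left(h \right)} = -8 + \frac{\left(11 - 43\right) \left(\left(-4 + h\right) + h\right)}{5} = -8 + \frac{\left(-32\right) \left(-4 + 2 h\right)}{5} = -8 + \frac{128 - 64 h}{5} = -8 - \left(- \frac{128}{5} + \frac{64 h}{5}\right) = \frac{88}{5} - \frac{64 h}{5}$)
$\frac{8497}{M{\left(128 \right)}} + \frac{-15404 + 1440}{16166} = \frac{8497}{\frac{88}{5} - \frac{8192}{5}} + \frac{-15404 + 1440}{16166} = \frac{8497}{\frac{88}{5} - \frac{8192}{5}} - \frac{6982}{8083} = \frac{8497}{- \frac{8104}{5}} - \frac{6982}{8083} = 8497 \left(- \frac{5}{8104}\right) - \frac{6982}{8083} = - \frac{42485}{8104} - \frac{6982}{8083} = - \frac{399988383}{65504632}$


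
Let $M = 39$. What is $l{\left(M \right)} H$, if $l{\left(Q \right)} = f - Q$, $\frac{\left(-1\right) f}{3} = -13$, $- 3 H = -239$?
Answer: $0$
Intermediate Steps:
$H = \frac{239}{3}$ ($H = \left(- \frac{1}{3}\right) \left(-239\right) = \frac{239}{3} \approx 79.667$)
$f = 39$ ($f = \left(-3\right) \left(-13\right) = 39$)
$l{\left(Q \right)} = 39 - Q$
$l{\left(M \right)} H = \left(39 - 39\right) \frac{239}{3} = 0 \cdot \frac{239}{3} = 0$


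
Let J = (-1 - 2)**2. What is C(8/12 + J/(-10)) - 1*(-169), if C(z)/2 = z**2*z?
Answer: 2281157/13500 ≈ 168.97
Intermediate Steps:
J = 9 (J = (-3)**2 = 9)
C(z) = 2*z**3 (C(z) = 2*(z**2*z) = 2*z**3)
C(8/12 + J/(-10)) - 1*(-169) = 2*(8/12 + 9/(-10))**3 - 1*(-169) = 2*(8*(1/12) + 9*(-1/10))**3 + 169 = 2*(2/3 - 9/10)**3 + 169 = 2*(-7/30)**3 + 169 = 2*(-343/27000) + 169 = -343/13500 + 169 = 2281157/13500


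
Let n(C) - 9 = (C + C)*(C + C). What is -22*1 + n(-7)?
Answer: 183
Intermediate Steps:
n(C) = 9 + 4*C**2 (n(C) = 9 + (C + C)*(C + C) = 9 + (2*C)*(2*C) = 9 + 4*C**2)
-22*1 + n(-7) = -22*1 + (9 + 4*(-7)**2) = -22 + (9 + 4*49) = -22 + (9 + 196) = -22 + 205 = 183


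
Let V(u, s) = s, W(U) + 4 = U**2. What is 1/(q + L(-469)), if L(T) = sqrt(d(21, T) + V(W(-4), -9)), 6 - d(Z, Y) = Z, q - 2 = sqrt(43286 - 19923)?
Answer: 1/(2 + sqrt(23363) + 2*I*sqrt(6)) ≈ 0.0064514 - 0.0002041*I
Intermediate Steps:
W(U) = -4 + U**2
q = 2 + sqrt(23363) (q = 2 + sqrt(43286 - 19923) = 2 + sqrt(23363) ≈ 154.85)
d(Z, Y) = 6 - Z
L(T) = 2*I*sqrt(6) (L(T) = sqrt((6 - 1*21) - 9) = sqrt((6 - 21) - 9) = sqrt(-15 - 9) = sqrt(-24) = 2*I*sqrt(6))
1/(q + L(-469)) = 1/((2 + sqrt(23363)) + 2*I*sqrt(6)) = 1/(2 + sqrt(23363) + 2*I*sqrt(6))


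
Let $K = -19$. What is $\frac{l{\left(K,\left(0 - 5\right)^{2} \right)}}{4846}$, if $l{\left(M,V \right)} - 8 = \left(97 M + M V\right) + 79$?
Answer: $- \frac{2231}{4846} \approx -0.46038$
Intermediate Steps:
$l{\left(M,V \right)} = 87 + 97 M + M V$ ($l{\left(M,V \right)} = 8 + \left(\left(97 M + M V\right) + 79\right) = 8 + \left(79 + 97 M + M V\right) = 87 + 97 M + M V$)
$\frac{l{\left(K,\left(0 - 5\right)^{2} \right)}}{4846} = \frac{87 + 97 \left(-19\right) - 19 \left(0 - 5\right)^{2}}{4846} = \left(87 - 1843 - 19 \left(-5\right)^{2}\right) \frac{1}{4846} = \left(87 - 1843 - 475\right) \frac{1}{4846} = \left(-2231\right) \frac{1}{4846} = - \frac{2231}{4846}$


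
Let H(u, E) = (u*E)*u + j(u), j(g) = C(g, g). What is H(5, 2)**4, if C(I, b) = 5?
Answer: 9150625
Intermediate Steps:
j(g) = 5
H(u, E) = 5 + E*u**2 (H(u, E) = (u*E)*u + 5 = (E*u)*u + 5 = E*u**2 + 5 = 5 + E*u**2)
H(5, 2)**4 = (5 + 2*5**2)**4 = (5 + 2*25)**4 = (5 + 50)**4 = 55**4 = 9150625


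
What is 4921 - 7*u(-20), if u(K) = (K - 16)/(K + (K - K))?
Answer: 24542/5 ≈ 4908.4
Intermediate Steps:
u(K) = (-16 + K)/K (u(K) = (-16 + K)/(K + 0) = (-16 + K)/K)
4921 - 7*u(-20) = 4921 - 7*(-16 - 20)/(-20) = 4921 - (-7)*(-36)/20 = 4921 - 7*9/5 = 4921 - 63/5 = 24542/5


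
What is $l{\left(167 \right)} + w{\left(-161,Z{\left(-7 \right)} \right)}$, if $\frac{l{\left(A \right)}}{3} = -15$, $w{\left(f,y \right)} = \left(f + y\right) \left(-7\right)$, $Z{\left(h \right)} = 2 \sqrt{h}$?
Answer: $1082 - 14 i \sqrt{7} \approx 1082.0 - 37.041 i$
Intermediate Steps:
$w{\left(f,y \right)} = - 7 f - 7 y$
$l{\left(A \right)} = -45$ ($l{\left(A \right)} = 3 \left(-15\right) = -45$)
$l{\left(167 \right)} + w{\left(-161,Z{\left(-7 \right)} \right)} = -45 - \left(-1127 + 7 \cdot 2 \sqrt{-7}\right) = -45 + \left(1127 - 7 \cdot 2 i \sqrt{7}\right) = -45 + \left(1127 - 14 i \sqrt{7}\right) = 1082 - 14 i \sqrt{7}$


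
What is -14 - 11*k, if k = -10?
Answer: 96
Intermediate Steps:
-14 - 11*k = -14 - 11*(-10) = -14 + 110 = 96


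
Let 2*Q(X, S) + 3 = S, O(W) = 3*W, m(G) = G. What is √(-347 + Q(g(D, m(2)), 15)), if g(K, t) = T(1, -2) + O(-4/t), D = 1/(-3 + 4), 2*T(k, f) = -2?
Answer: I*√341 ≈ 18.466*I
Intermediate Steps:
T(k, f) = -1 (T(k, f) = (½)*(-2) = -1)
D = 1 (D = 1/1 = 1)
g(K, t) = -1 - 12/t (g(K, t) = -1 + 3*(-4/t) = -1 - 12/t)
Q(X, S) = -3/2 + S/2
√(-347 + Q(g(D, m(2)), 15)) = √(-347 + (-3/2 + (½)*15)) = √(-347 + (-3/2 + 15/2)) = √(-347 + 6) = √(-341) = I*√341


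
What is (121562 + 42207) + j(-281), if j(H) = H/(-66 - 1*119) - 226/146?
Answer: 2211699953/13505 ≈ 1.6377e+5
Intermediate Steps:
j(H) = -113/73 - H/185 (j(H) = H/(-66 - 119) - 226*1/146 = H/(-185) - 113/73 = H*(-1/185) - 113/73 = -H/185 - 113/73 = -113/73 - H/185)
(121562 + 42207) + j(-281) = (121562 + 42207) + (-113/73 - 1/185*(-281)) = 163769 + (-113/73 + 281/185) = 163769 - 392/13505 = 2211699953/13505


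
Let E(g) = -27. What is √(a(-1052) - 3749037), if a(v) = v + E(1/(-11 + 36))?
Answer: 2*I*√937529 ≈ 1936.5*I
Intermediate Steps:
a(v) = -27 + v (a(v) = v - 27 = -27 + v)
√(a(-1052) - 3749037) = √((-27 - 1052) - 3749037) = √(-1079 - 3749037) = √(-3750116) = 2*I*√937529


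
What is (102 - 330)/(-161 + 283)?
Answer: -114/61 ≈ -1.8689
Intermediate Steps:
(102 - 330)/(-161 + 283) = -228/122 = -228*1/122 = -114/61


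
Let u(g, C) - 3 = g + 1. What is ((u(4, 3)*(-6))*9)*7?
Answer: -3024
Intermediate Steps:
u(g, C) = 4 + g (u(g, C) = 3 + (g + 1) = 3 + (1 + g) = 4 + g)
((u(4, 3)*(-6))*9)*7 = (((4 + 4)*(-6))*9)*7 = ((8*(-6))*9)*7 = -48*9*7 = -432*7 = -3024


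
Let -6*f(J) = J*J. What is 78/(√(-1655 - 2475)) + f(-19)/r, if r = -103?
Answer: 361/618 - 39*I*√4130/2065 ≈ 0.58414 - 1.2137*I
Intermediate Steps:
f(J) = -J²/6 (f(J) = -J*J/6 = -J²/6)
78/(√(-1655 - 2475)) + f(-19)/r = 78/(√(-1655 - 2475)) - ⅙*(-19)²/(-103) = 78/(√(-4130)) - ⅙*361*(-1/103) = 78/((I*√4130)) - 361/6*(-1/103) = 78*(-I*√4130/4130) + 361/618 = -39*I*√4130/2065 + 361/618 = 361/618 - 39*I*√4130/2065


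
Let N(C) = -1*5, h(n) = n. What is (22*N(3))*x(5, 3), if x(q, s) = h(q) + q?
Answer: -1100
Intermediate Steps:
N(C) = -5
x(q, s) = 2*q (x(q, s) = q + q = 2*q)
(22*N(3))*x(5, 3) = (22*(-5))*(2*5) = -110*10 = -1100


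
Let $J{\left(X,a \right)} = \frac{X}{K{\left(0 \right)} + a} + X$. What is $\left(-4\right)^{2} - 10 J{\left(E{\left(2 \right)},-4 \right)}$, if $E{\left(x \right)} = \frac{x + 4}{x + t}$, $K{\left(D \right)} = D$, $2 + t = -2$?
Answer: $\frac{77}{2} \approx 38.5$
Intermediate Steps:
$t = -4$ ($t = -2 - 2 = -4$)
$E{\left(x \right)} = \frac{4 + x}{-4 + x}$ ($E{\left(x \right)} = \frac{x + 4}{x - 4} = \frac{4 + x}{-4 + x}$)
$J{\left(X,a \right)} = X + \frac{X}{a}$ ($J{\left(X,a \right)} = \frac{X}{0 + a} + X = \frac{X}{a} + X = X + \frac{X}{a}$)
$\left(-4\right)^{2} - 10 J{\left(E{\left(2 \right)},-4 \right)} = \left(-4\right)^{2} - 10 \left(\frac{4 + 2}{-4 + 2} + \frac{\frac{1}{-4 + 2} \left(4 + 2\right)}{-4}\right) = 16 - 10 \left(\frac{1}{-2} \cdot 6 + \frac{1}{-2} \cdot 6 \left(- \frac{1}{4}\right)\right) = 16 - 10 \left(\left(- \frac{1}{2}\right) 6 + \left(- \frac{1}{2}\right) 6 \left(- \frac{1}{4}\right)\right) = 16 - 10 \left(-3 - - \frac{3}{4}\right) = 16 - 10 \left(-3 + \frac{3}{4}\right) = 16 - - \frac{45}{2} = 16 + \frac{45}{2} = \frac{77}{2}$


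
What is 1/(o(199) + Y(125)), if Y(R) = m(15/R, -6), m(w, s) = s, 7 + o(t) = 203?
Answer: 1/190 ≈ 0.0052632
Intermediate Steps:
o(t) = 196 (o(t) = -7 + 203 = 196)
Y(R) = -6
1/(o(199) + Y(125)) = 1/(196 - 6) = 1/190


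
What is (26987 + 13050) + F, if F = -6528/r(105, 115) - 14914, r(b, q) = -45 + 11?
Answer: 25315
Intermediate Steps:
r(b, q) = -34
F = -14722 (F = -6528/(-34) - 14914 = -6528*(-1/34) - 14914 = 192 - 14914 = -14722)
(26987 + 13050) + F = (26987 + 13050) - 14722 = 40037 - 14722 = 25315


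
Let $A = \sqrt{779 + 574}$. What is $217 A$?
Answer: $217 \sqrt{1353} \approx 7981.9$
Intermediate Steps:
$A = \sqrt{1353} \approx 36.783$
$217 A = 217 \sqrt{1353}$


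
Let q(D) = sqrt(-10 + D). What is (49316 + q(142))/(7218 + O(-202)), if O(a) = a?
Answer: 12329/1754 + sqrt(33)/3508 ≈ 7.0307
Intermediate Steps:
(49316 + q(142))/(7218 + O(-202)) = (49316 + sqrt(-10 + 142))/(7218 - 202) = (49316 + sqrt(132))/7016 = (49316 + 2*sqrt(33))*(1/7016) = 12329/1754 + sqrt(33)/3508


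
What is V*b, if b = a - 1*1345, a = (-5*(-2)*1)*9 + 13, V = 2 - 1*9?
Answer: 8694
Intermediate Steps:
V = -7 (V = 2 - 9 = -7)
a = 103 (a = (10*1)*9 + 13 = 10*9 + 13 = 90 + 13 = 103)
b = -1242 (b = 103 - 1*1345 = 103 - 1345 = -1242)
V*b = -7*(-1242) = 8694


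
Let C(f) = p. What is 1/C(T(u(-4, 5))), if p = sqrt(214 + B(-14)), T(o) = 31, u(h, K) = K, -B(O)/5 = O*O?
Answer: -I*sqrt(766)/766 ≈ -0.036131*I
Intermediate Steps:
B(O) = -5*O**2 (B(O) = -5*O*O = -5*O**2)
p = I*sqrt(766) (p = sqrt(214 - 5*(-14)**2) = sqrt(214 - 5*196) = sqrt(214 - 980) = sqrt(-766) = I*sqrt(766) ≈ 27.677*I)
C(f) = I*sqrt(766)
1/C(T(u(-4, 5))) = 1/(I*sqrt(766)) = -I*sqrt(766)/766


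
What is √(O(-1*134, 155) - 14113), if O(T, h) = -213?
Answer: I*√14326 ≈ 119.69*I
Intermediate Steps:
√(O(-1*134, 155) - 14113) = √(-213 - 14113) = √(-14326) = I*√14326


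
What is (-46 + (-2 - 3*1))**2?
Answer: 2601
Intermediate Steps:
(-46 + (-2 - 3*1))**2 = (-46 + (-2 - 3))**2 = (-46 - 5)**2 = (-51)**2 = 2601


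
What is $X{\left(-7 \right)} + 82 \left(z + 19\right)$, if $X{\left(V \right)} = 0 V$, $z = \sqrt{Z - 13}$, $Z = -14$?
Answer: $1558 + 246 i \sqrt{3} \approx 1558.0 + 426.08 i$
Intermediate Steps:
$z = 3 i \sqrt{3}$ ($z = \sqrt{-14 - 13} = \sqrt{-27} = 3 i \sqrt{3} \approx 5.1962 i$)
$X{\left(V \right)} = 0$
$X{\left(-7 \right)} + 82 \left(z + 19\right) = 0 + 82 \left(3 i \sqrt{3} + 19\right) = 0 + 82 \left(19 + 3 i \sqrt{3}\right) = 0 + \left(1558 + 246 i \sqrt{3}\right) = 1558 + 246 i \sqrt{3}$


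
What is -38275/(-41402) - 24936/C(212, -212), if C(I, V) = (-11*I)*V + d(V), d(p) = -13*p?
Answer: 4498908307/5145647570 ≈ 0.87431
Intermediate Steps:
C(I, V) = -13*V - 11*I*V (C(I, V) = (-11*I)*V - 13*V = -11*I*V - 13*V = -13*V - 11*I*V)
-38275/(-41402) - 24936/C(212, -212) = -38275/(-41402) - 24936*(-1/(212*(-13 - 11*212))) = -38275*(-1/41402) - 24936*(-1/(212*(-13 - 2332))) = 38275/41402 - 24936/((-212*(-2345))) = 38275/41402 - 24936/497140 = 38275/41402 - 24936*1/497140 = 38275/41402 - 6234/124285 = 4498908307/5145647570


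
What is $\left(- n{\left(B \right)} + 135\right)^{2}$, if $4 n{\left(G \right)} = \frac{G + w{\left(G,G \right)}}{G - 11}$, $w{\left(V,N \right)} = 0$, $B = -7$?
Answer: $\frac{94342369}{5184} \approx 18199.0$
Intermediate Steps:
$n{\left(G \right)} = \frac{G}{4 \left(-11 + G\right)}$ ($n{\left(G \right)} = \frac{\left(G + 0\right) \frac{1}{G - 11}}{4} = \frac{G \frac{1}{-11 + G}}{4} = \frac{G}{4 \left(-11 + G\right)}$)
$\left(- n{\left(B \right)} + 135\right)^{2} = \left(- \frac{-7}{4 \left(-11 - 7\right)} + 135\right)^{2} = \left(- \frac{-7}{4 \left(-18\right)} + 135\right)^{2} = \left(- \frac{\left(-7\right) \left(-1\right)}{4 \cdot 18} + 135\right)^{2} = \left(\left(-1\right) \frac{7}{72} + 135\right)^{2} = \left(- \frac{7}{72} + 135\right)^{2} = \left(\frac{9713}{72}\right)^{2} = \frac{94342369}{5184}$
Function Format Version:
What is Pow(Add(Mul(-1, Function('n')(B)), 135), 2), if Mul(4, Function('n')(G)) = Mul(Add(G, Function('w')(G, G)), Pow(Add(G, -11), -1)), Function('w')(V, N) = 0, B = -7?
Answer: Rational(94342369, 5184) ≈ 18199.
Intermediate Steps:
Function('n')(G) = Mul(Rational(1, 4), G, Pow(Add(-11, G), -1)) (Function('n')(G) = Mul(Rational(1, 4), Mul(Add(G, 0), Pow(Add(G, -11), -1))) = Mul(Rational(1, 4), Mul(G, Pow(Add(-11, G), -1))) = Mul(Rational(1, 4), G, Pow(Add(-11, G), -1)))
Pow(Add(Mul(-1, Function('n')(B)), 135), 2) = Pow(Add(Mul(-1, Mul(Rational(1, 4), -7, Pow(Add(-11, -7), -1))), 135), 2) = Pow(Add(Mul(-1, Mul(Rational(1, 4), -7, Pow(-18, -1))), 135), 2) = Pow(Add(Mul(-1, Mul(Rational(1, 4), -7, Rational(-1, 18))), 135), 2) = Pow(Add(Mul(-1, Rational(7, 72)), 135), 2) = Pow(Add(Rational(-7, 72), 135), 2) = Pow(Rational(9713, 72), 2) = Rational(94342369, 5184)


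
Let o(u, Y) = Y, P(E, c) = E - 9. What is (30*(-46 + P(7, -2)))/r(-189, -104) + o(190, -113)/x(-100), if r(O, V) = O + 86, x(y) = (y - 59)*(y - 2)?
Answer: 23342281/1670454 ≈ 13.974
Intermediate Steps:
P(E, c) = -9 + E
x(y) = (-59 + y)*(-2 + y)
r(O, V) = 86 + O
(30*(-46 + P(7, -2)))/r(-189, -104) + o(190, -113)/x(-100) = (30*(-46 + (-9 + 7)))/(86 - 189) - 113/(118 + (-100)**2 - 61*(-100)) = (30*(-46 - 2))/(-103) - 113/(118 + 10000 + 6100) = (30*(-48))*(-1/103) - 113/16218 = -1440*(-1/103) - 113*1/16218 = 1440/103 - 113/16218 = 23342281/1670454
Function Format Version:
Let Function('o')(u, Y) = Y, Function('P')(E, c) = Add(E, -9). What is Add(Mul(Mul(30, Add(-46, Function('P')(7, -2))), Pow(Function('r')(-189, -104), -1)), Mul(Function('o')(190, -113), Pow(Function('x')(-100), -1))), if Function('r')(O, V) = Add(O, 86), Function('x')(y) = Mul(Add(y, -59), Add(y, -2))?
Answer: Rational(23342281, 1670454) ≈ 13.974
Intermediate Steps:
Function('P')(E, c) = Add(-9, E)
Function('x')(y) = Mul(Add(-59, y), Add(-2, y))
Function('r')(O, V) = Add(86, O)
Add(Mul(Mul(30, Add(-46, Function('P')(7, -2))), Pow(Function('r')(-189, -104), -1)), Mul(Function('o')(190, -113), Pow(Function('x')(-100), -1))) = Add(Mul(Mul(30, Add(-46, Add(-9, 7))), Pow(Add(86, -189), -1)), Mul(-113, Pow(Add(118, Pow(-100, 2), Mul(-61, -100)), -1))) = Add(Mul(Mul(30, Add(-46, -2)), Pow(-103, -1)), Mul(-113, Pow(Add(118, 10000, 6100), -1))) = Add(Mul(Mul(30, -48), Rational(-1, 103)), Mul(-113, Pow(16218, -1))) = Add(Mul(-1440, Rational(-1, 103)), Mul(-113, Rational(1, 16218))) = Add(Rational(1440, 103), Rational(-113, 16218)) = Rational(23342281, 1670454)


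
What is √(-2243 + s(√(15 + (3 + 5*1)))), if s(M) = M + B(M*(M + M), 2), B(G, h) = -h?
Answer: √(-2245 + √23) ≈ 47.331*I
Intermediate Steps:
s(M) = -2 + M (s(M) = M - 1*2 = M - 2 = -2 + M)
√(-2243 + s(√(15 + (3 + 5*1)))) = √(-2243 + (-2 + √(15 + (3 + 5*1)))) = √(-2243 + (-2 + √(15 + (3 + 5)))) = √(-2243 + (-2 + √(15 + 8))) = √(-2243 + (-2 + √23)) = √(-2245 + √23)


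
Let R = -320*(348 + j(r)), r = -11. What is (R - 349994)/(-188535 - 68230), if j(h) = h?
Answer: 457834/256765 ≈ 1.7831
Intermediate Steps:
R = -107840 (R = -320*(348 - 11) = -320*337 = -107840)
(R - 349994)/(-188535 - 68230) = (-107840 - 349994)/(-188535 - 68230) = -457834/(-256765) = -457834*(-1/256765) = 457834/256765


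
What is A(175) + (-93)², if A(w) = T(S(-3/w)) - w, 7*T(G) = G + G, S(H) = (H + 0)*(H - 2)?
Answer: 1816615868/214375 ≈ 8474.0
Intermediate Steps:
S(H) = H*(-2 + H)
T(G) = 2*G/7 (T(G) = (G + G)/7 = (2*G)/7 = 2*G/7)
A(w) = -w - 6*(-2 - 3/w)/(7*w) (A(w) = 2*((-3/w)*(-2 - 3/w))/7 - w = 2*(-3*(-2 - 3/w)/w)/7 - w = -6*(-2 - 3/w)/(7*w) - w = -w - 6*(-2 - 3/w)/(7*w))
A(175) + (-93)² = (-1*175 + (12/7)/175 + (18/7)/175²) + (-93)² = (-175 + (12/7)*(1/175) + (18/7)*(1/30625)) + 8649 = (-175 + 12/1225 + 18/214375) + 8649 = -37513507/214375 + 8649 = 1816615868/214375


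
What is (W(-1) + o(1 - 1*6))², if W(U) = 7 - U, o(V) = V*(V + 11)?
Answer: 484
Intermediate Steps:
o(V) = V*(11 + V)
(W(-1) + o(1 - 1*6))² = ((7 - 1*(-1)) + (1 - 1*6)*(11 + (1 - 1*6)))² = ((7 + 1) + (1 - 6)*(11 + (1 - 6)))² = (8 - 5*(11 - 5))² = (8 - 5*6)² = (8 - 30)² = (-22)² = 484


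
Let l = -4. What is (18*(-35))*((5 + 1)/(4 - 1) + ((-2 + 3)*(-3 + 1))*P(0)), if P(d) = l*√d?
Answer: -1260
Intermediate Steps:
P(d) = -4*√d
(18*(-35))*((5 + 1)/(4 - 1) + ((-2 + 3)*(-3 + 1))*P(0)) = (18*(-35))*((5 + 1)/(4 - 1) + ((-2 + 3)*(-3 + 1))*(-4*√0)) = -630*(6/3 + (1*(-2))*(-4*0)) = -630*(6*(⅓) - 2*0) = -630*(2 + 0) = -630*2 = -1260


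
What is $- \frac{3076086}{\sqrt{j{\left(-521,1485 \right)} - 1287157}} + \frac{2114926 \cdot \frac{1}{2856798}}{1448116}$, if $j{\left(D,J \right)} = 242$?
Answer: $\frac{1057463}{2068487446284} + \frac{3076086 i \sqrt{1286915}}{1286915} \approx 5.1123 \cdot 10^{-7} + 2711.6 i$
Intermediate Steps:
$- \frac{3076086}{\sqrt{j{\left(-521,1485 \right)} - 1287157}} + \frac{2114926 \cdot \frac{1}{2856798}}{1448116} = - \frac{3076086}{\sqrt{242 - 1287157}} + \frac{2114926 \cdot \frac{1}{2856798}}{1448116} = - \frac{3076086}{\sqrt{-1286915}} + 2114926 \cdot \frac{1}{2856798} \cdot \frac{1}{1448116} = - \frac{3076086}{i \sqrt{1286915}} + \frac{1057463}{1428399} \cdot \frac{1}{1448116} = - 3076086 \left(- \frac{i \sqrt{1286915}}{1286915}\right) + \frac{1057463}{2068487446284} = \frac{3076086 i \sqrt{1286915}}{1286915} + \frac{1057463}{2068487446284} = \frac{1057463}{2068487446284} + \frac{3076086 i \sqrt{1286915}}{1286915}$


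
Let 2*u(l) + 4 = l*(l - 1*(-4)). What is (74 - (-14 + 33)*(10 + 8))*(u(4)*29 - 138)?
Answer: -71824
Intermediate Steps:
u(l) = -2 + l*(4 + l)/2 (u(l) = -2 + (l*(l - 1*(-4)))/2 = -2 + (l*(l + 4))/2 = -2 + (l*(4 + l))/2 = -2 + l*(4 + l)/2)
(74 - (-14 + 33)*(10 + 8))*(u(4)*29 - 138) = (74 - (-14 + 33)*(10 + 8))*((-2 + (½)*4² + 2*4)*29 - 138) = (74 - 19*18)*((-2 + (½)*16 + 8)*29 - 138) = (74 - 1*342)*((-2 + 8 + 8)*29 - 138) = (74 - 342)*(14*29 - 138) = -268*(406 - 138) = -268*268 = -71824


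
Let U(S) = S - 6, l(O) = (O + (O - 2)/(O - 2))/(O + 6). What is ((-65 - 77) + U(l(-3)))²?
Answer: 198916/9 ≈ 22102.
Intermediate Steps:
l(O) = (1 + O)/(6 + O) (l(O) = (O + (-2 + O)/(-2 + O))/(6 + O) = (O + 1)/(6 + O) = (1 + O)/(6 + O))
U(S) = -6 + S
((-65 - 77) + U(l(-3)))² = ((-65 - 77) + (-6 + (1 - 3)/(6 - 3)))² = (-142 + (-6 - 2/3))² = (-142 + (-6 + (⅓)*(-2)))² = (-142 + (-6 - ⅔))² = (-142 - 20/3)² = (-446/3)² = 198916/9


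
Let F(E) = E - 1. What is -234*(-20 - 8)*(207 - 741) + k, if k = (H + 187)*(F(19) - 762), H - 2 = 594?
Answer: -4081320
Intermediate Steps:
H = 596 (H = 2 + 594 = 596)
F(E) = -1 + E
k = -582552 (k = (596 + 187)*((-1 + 19) - 762) = 783*(18 - 762) = 783*(-744) = -582552)
-234*(-20 - 8)*(207 - 741) + k = -234*(-20 - 8)*(207 - 741) - 582552 = -(-6552)*(-534) - 582552 = -234*14952 - 582552 = -3498768 - 582552 = -4081320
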